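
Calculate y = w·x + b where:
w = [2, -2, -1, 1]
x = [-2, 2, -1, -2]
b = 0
y = -9

y = (2)(-2) + (-2)(2) + (-1)(-1) + (1)(-2) + 0 = -9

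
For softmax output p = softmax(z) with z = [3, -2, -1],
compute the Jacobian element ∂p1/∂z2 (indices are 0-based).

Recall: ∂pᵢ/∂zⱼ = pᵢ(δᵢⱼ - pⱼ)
∂p1/∂z2 = -0.0001175

p = softmax(z) = [0.9756, 0.006573, 0.01787]
p1 = 0.006573, p2 = 0.01787

∂p1/∂z2 = -p1 × p2 = -0.006573 × 0.01787 = -0.0001175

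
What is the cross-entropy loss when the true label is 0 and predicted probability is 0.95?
L = 2.996

L = -0·log(0.95) - 1·log(0.05) = -log(0.05) = 2.996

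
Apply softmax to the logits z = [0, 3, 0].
p = [0.0453, 0.9094, 0.0453]

exp(z) = [1, 20.09, 1]
Sum = 22.09
p = [0.0453, 0.9094, 0.0453]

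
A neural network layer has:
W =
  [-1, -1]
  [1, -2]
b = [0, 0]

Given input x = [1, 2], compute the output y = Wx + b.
y = [-3, -3]

Wx = [-1×1 + -1×2, 1×1 + -2×2]
   = [-3, -3]
y = Wx + b = [-3 + 0, -3 + 0] = [-3, -3]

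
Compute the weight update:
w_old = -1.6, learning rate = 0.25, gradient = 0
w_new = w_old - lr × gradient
w_new = -1.6

w_new = w - η·∂L/∂w = -1.6 - 0.25×(0) = -1.6 - (0) = -1.6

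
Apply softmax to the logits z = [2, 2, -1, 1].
p = [0.4136, 0.4136, 0.0206, 0.1522]

exp(z) = [7.389, 7.389, 0.3679, 2.718]
Sum = 17.86
p = [0.4136, 0.4136, 0.0206, 0.1522]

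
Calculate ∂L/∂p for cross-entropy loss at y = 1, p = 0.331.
∂L/∂p = -3.021

∂L/∂p = -y/p + (1-y)/(1-p) = -1/0.331 + 0 = -3.021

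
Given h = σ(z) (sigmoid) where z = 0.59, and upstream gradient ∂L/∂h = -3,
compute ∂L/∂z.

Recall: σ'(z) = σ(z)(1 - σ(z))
∂L/∂z = -0.6883

σ(0.59) = 0.6434
σ'(0.59) = σ(0.59)(1 - σ(0.59)) = 0.6434 × 0.3566 = 0.2294
∂L/∂z = ∂L/∂h · σ'(z) = -3 × 0.2294 = -0.6883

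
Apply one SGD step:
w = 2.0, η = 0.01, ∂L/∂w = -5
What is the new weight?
w_new = 2.05

w_new = w - η·∂L/∂w = 2.0 - 0.01×(-5) = 2.0 - (-0.05) = 2.05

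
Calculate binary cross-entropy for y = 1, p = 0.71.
L = 0.3425

L = -1·log(0.71) - 0·log(0.29) = -log(0.71) = 0.3425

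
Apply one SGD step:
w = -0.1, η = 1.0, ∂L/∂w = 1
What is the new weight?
w_new = -1.1

w_new = w - η·∂L/∂w = -0.1 - 1.0×(1) = -0.1 - (1) = -1.1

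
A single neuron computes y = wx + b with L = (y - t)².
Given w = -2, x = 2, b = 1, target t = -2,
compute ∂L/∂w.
∂L/∂w = -4

y = wx + b = (-2)(2) + 1 = -3
∂L/∂y = 2(y - t) = 2(-3 - -2) = -2
∂y/∂w = x = 2
∂L/∂w = ∂L/∂y · ∂y/∂w = -2 × 2 = -4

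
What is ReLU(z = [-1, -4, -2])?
h = [0, 0, 0]

ReLU applied element-wise: max(0,-1)=0, max(0,-4)=0, max(0,-2)=0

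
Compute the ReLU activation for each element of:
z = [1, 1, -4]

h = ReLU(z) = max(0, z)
h = [1, 1, 0]

ReLU applied element-wise: max(0,1)=1, max(0,1)=1, max(0,-4)=0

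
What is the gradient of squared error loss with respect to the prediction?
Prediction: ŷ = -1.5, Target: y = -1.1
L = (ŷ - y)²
∂L/∂ŷ = -0.8

∂L/∂ŷ = 2(ŷ - y) = 2(-1.5 - -1.1) = 2(-0.4) = -0.8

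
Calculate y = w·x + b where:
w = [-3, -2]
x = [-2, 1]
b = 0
y = 4

y = (-3)(-2) + (-2)(1) + 0 = 4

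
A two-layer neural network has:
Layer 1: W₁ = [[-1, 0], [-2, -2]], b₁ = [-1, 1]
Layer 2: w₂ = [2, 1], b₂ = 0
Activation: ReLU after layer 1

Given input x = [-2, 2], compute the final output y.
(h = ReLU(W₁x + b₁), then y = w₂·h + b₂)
y = 3

Layer 1 pre-activation: z₁ = [1, 1]
After ReLU: h = [1, 1]
Layer 2 output: y = 2×1 + 1×1 + 0 = 3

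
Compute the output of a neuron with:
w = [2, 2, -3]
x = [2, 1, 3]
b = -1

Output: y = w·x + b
y = -4

y = (2)(2) + (2)(1) + (-3)(3) + -1 = -4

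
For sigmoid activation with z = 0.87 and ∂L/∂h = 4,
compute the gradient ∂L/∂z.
∂L/∂z = 0.8323

σ(0.87) = 0.7047
σ'(0.87) = σ(0.87)(1 - σ(0.87)) = 0.7047 × 0.2953 = 0.2081
∂L/∂z = ∂L/∂h · σ'(z) = 4 × 0.2081 = 0.8323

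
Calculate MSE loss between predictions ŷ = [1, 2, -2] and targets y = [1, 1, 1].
MSE = 3.333

MSE = (1/3)((1-1)² + (2-1)² + (-2-1)²) = (1/3)(0 + 1 + 9) = 3.333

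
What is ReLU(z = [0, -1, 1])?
h = [0, 0, 1]

ReLU applied element-wise: max(0,0)=0, max(0,-1)=0, max(0,1)=1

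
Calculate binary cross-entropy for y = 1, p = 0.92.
L = 0.08338

L = -1·log(0.92) - 0·log(0.08) = -log(0.92) = 0.08338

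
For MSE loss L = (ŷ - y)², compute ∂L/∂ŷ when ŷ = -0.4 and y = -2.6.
∂L/∂ŷ = 4.4

∂L/∂ŷ = 2(ŷ - y) = 2(-0.4 - -2.6) = 2(2.2) = 4.4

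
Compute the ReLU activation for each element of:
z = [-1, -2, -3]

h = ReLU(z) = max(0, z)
h = [0, 0, 0]

ReLU applied element-wise: max(0,-1)=0, max(0,-2)=0, max(0,-3)=0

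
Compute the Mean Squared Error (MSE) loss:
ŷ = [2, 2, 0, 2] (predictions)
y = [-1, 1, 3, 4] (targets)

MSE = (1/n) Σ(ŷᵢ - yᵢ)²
MSE = 5.75

MSE = (1/4)((2--1)² + (2-1)² + (0-3)² + (2-4)²) = (1/4)(9 + 1 + 9 + 4) = 5.75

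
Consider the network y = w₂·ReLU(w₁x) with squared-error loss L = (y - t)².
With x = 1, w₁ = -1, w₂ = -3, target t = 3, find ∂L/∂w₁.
∂L/∂w₁ = 0

Forward pass:
z = w₁x = -1×1 = -1
h = ReLU(-1) = 0
y = w₂h = -3×0 = 0

Backward pass:
∂L/∂y = 2(y - t) = 2(0 - 3) = -6
∂y/∂h = w₂ = -3
∂h/∂z = 0 (ReLU derivative)
∂z/∂w₁ = x = 1

∂L/∂w₁ = -6 × -3 × 0 × 1 = 0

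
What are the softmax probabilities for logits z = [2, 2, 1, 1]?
p = [0.3655, 0.3655, 0.1345, 0.1345]

exp(z) = [7.389, 7.389, 2.718, 2.718]
Sum = 20.21
p = [0.3655, 0.3655, 0.1345, 0.1345]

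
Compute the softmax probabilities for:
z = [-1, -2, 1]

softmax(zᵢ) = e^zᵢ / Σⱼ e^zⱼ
p = [0.1142, 0.042, 0.8438]

exp(z) = [0.3679, 0.1353, 2.718]
Sum = 3.221
p = [0.1142, 0.042, 0.8438]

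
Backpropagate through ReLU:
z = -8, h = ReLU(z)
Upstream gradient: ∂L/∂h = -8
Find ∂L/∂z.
∂L/∂z = 0

h = ReLU(-8) = 0
Since z < 0: ∂h/∂z = 0
∂L/∂z = ∂L/∂h · ∂h/∂z = -8 × 0 = 0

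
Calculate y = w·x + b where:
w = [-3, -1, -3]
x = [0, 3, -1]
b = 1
y = 1

y = (-3)(0) + (-1)(3) + (-3)(-1) + 1 = 1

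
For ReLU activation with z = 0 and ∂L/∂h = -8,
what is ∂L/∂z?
∂L/∂z = 0

h = ReLU(0) = 0
At z = 0: ∂h/∂z = 0 (by convention)
∂L/∂z = ∂L/∂h · ∂h/∂z = -8 × 0 = 0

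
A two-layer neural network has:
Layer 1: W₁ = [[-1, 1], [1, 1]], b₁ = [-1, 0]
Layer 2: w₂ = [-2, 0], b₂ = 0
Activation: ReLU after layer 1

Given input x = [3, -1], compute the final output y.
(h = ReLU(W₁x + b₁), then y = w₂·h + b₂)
y = 0

Layer 1 pre-activation: z₁ = [-5, 2]
After ReLU: h = [0, 2]
Layer 2 output: y = -2×0 + 0×2 + 0 = 0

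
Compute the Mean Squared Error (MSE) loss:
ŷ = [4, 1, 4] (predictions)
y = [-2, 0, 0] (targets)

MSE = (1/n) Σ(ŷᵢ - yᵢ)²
MSE = 17.67

MSE = (1/3)((4--2)² + (1-0)² + (4-0)²) = (1/3)(36 + 1 + 16) = 17.67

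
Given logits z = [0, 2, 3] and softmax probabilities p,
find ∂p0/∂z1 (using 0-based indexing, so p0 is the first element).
∂p0/∂z1 = -0.009113

p = softmax(z) = [0.03512, 0.2595, 0.7054]
p0 = 0.03512, p1 = 0.2595

∂p0/∂z1 = -p0 × p1 = -0.03512 × 0.2595 = -0.009113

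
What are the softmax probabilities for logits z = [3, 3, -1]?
p = [0.4955, 0.4955, 0.0091]

exp(z) = [20.09, 20.09, 0.3679]
Sum = 40.54
p = [0.4955, 0.4955, 0.0091]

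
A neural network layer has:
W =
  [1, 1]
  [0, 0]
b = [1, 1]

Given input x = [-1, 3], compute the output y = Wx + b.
y = [3, 1]

Wx = [1×-1 + 1×3, 0×-1 + 0×3]
   = [2, 0]
y = Wx + b = [2 + 1, 0 + 1] = [3, 1]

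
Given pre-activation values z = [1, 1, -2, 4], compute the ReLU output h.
h = [1, 1, 0, 4]

ReLU applied element-wise: max(0,1)=1, max(0,1)=1, max(0,-2)=0, max(0,4)=4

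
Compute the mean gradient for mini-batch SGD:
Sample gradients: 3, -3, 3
Average gradient = 1

Average = (1/3)(3 + -3 + 3) = 3/3 = 1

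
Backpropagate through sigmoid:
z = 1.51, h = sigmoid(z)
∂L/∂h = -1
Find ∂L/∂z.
∂L/∂z = -0.1482

σ(1.51) = 0.8191
σ'(1.51) = σ(1.51)(1 - σ(1.51)) = 0.8191 × 0.1809 = 0.1482
∂L/∂z = ∂L/∂h · σ'(z) = -1 × 0.1482 = -0.1482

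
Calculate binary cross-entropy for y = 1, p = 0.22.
L = 1.514

L = -1·log(0.22) - 0·log(0.78) = -log(0.22) = 1.514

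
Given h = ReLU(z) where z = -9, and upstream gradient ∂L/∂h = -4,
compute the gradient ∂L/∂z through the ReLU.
∂L/∂z = 0

h = ReLU(-9) = 0
Since z < 0: ∂h/∂z = 0
∂L/∂z = ∂L/∂h · ∂h/∂z = -4 × 0 = 0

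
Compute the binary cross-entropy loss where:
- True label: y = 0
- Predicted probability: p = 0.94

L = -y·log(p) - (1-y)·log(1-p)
L = 2.813

L = -0·log(0.94) - 1·log(0.06) = -log(0.06) = 2.813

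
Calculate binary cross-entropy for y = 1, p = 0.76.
L = 0.2744

L = -1·log(0.76) - 0·log(0.24) = -log(0.76) = 0.2744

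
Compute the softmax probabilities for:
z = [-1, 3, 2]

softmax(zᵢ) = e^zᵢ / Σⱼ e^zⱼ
p = [0.0132, 0.7214, 0.2654]

exp(z) = [0.3679, 20.09, 7.389]
Sum = 27.84
p = [0.0132, 0.7214, 0.2654]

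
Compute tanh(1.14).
0.8144

tanh(1.14) = (e^(1.14) - e^(-1.14))/(e^(1.14) + e^(-1.14)) = 0.8144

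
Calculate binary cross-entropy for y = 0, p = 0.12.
L = 0.1278

L = -0·log(0.12) - 1·log(0.88) = -log(0.88) = 0.1278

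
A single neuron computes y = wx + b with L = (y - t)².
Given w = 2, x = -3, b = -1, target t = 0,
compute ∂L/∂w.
∂L/∂w = 42

y = wx + b = (2)(-3) + -1 = -7
∂L/∂y = 2(y - t) = 2(-7 - 0) = -14
∂y/∂w = x = -3
∂L/∂w = ∂L/∂y · ∂y/∂w = -14 × -3 = 42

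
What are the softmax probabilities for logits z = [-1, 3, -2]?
p = [0.0179, 0.9756, 0.0066]

exp(z) = [0.3679, 20.09, 0.1353]
Sum = 20.59
p = [0.0179, 0.9756, 0.0066]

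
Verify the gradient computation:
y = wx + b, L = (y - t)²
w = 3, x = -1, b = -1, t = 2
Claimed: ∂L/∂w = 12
Correct

y = (3)(-1) + -1 = -4
∂L/∂y = 2(y - t) = 2(-4 - 2) = -12
∂y/∂w = x = -1
∂L/∂w = -12 × -1 = 12

Claimed value: 12
Correct: The correct gradient is 12.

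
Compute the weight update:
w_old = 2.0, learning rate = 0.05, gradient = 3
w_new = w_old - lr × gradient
w_new = 1.85

w_new = w - η·∂L/∂w = 2.0 - 0.05×(3) = 2.0 - (0.15) = 1.85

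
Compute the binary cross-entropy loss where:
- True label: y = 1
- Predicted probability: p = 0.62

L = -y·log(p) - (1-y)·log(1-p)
L = 0.478

L = -1·log(0.62) - 0·log(0.38) = -log(0.62) = 0.478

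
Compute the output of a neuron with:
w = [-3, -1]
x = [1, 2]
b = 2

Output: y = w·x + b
y = -3

y = (-3)(1) + (-1)(2) + 2 = -3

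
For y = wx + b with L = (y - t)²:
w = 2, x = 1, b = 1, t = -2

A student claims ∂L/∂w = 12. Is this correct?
Incorrect

y = (2)(1) + 1 = 3
∂L/∂y = 2(y - t) = 2(3 - -2) = 10
∂y/∂w = x = 1
∂L/∂w = 10 × 1 = 10

Claimed value: 12
Incorrect: The correct gradient is 10.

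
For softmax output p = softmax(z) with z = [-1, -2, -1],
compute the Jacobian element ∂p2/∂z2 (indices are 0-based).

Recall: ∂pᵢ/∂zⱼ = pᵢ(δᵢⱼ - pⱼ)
∂p2/∂z2 = 0.244

p = softmax(z) = [0.4223, 0.1554, 0.4223]
p2 = 0.4223

∂p2/∂z2 = p2(1 - p2) = 0.4223 × (1 - 0.4223) = 0.244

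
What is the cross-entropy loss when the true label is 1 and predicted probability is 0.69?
L = 0.3711

L = -1·log(0.69) - 0·log(0.31) = -log(0.69) = 0.3711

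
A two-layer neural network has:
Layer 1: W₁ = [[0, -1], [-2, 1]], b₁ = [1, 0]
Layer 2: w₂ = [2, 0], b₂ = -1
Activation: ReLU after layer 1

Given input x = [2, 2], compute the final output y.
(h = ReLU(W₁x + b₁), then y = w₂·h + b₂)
y = -1

Layer 1 pre-activation: z₁ = [-1, -2]
After ReLU: h = [0, 0]
Layer 2 output: y = 2×0 + 0×0 + -1 = -1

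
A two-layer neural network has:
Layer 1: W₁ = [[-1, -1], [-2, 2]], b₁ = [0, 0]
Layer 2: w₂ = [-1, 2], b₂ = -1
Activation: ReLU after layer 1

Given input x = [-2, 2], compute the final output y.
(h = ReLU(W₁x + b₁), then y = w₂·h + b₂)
y = 15

Layer 1 pre-activation: z₁ = [0, 8]
After ReLU: h = [0, 8]
Layer 2 output: y = -1×0 + 2×8 + -1 = 15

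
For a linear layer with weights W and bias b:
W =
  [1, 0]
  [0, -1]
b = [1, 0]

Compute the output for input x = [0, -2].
y = [1, 2]

Wx = [1×0 + 0×-2, 0×0 + -1×-2]
   = [0, 2]
y = Wx + b = [0 + 1, 2 + 0] = [1, 2]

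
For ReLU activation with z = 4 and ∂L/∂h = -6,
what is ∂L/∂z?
∂L/∂z = -6

h = ReLU(4) = 4
Since z > 0: ∂h/∂z = 1
∂L/∂z = ∂L/∂h · ∂h/∂z = -6 × 1 = -6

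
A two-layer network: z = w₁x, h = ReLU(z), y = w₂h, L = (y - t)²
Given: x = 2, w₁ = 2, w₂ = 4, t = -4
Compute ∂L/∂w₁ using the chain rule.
∂L/∂w₁ = 320

Forward pass:
z = w₁x = 2×2 = 4
h = ReLU(4) = 4
y = w₂h = 4×4 = 16

Backward pass:
∂L/∂y = 2(y - t) = 2(16 - -4) = 40
∂y/∂h = w₂ = 4
∂h/∂z = 1 (ReLU derivative)
∂z/∂w₁ = x = 2

∂L/∂w₁ = 40 × 4 × 1 × 2 = 320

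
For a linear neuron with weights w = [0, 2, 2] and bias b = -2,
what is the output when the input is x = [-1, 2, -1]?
y = 0

y = (0)(-1) + (2)(2) + (2)(-1) + -2 = 0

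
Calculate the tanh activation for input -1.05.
-0.7818

tanh(-1.05) = (e^(-1.05) - e^(1.05))/(e^(-1.05) + e^(1.05)) = -0.7818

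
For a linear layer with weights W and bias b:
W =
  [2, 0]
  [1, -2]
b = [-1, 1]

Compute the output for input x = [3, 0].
y = [5, 4]

Wx = [2×3 + 0×0, 1×3 + -2×0]
   = [6, 3]
y = Wx + b = [6 + -1, 3 + 1] = [5, 4]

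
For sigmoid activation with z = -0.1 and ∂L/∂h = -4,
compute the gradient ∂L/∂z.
∂L/∂z = -0.9975

σ(-0.1) = 0.475
σ'(-0.1) = σ(-0.1)(1 - σ(-0.1)) = 0.475 × 0.525 = 0.2494
∂L/∂z = ∂L/∂h · σ'(z) = -4 × 0.2494 = -0.9975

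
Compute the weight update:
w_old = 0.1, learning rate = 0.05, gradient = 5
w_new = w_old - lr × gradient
w_new = -0.15

w_new = w - η·∂L/∂w = 0.1 - 0.05×(5) = 0.1 - (0.25) = -0.15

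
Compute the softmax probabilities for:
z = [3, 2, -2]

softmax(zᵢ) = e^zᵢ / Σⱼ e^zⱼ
p = [0.7275, 0.2676, 0.0049]

exp(z) = [20.09, 7.389, 0.1353]
Sum = 27.61
p = [0.7275, 0.2676, 0.0049]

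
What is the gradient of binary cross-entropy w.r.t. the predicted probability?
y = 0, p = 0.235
∂L/∂p = 1.307

∂L/∂p = -y/p + (1-y)/(1-p) = 0 + 1/0.765 = 1.307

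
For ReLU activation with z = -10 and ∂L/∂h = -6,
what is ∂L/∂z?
∂L/∂z = 0

h = ReLU(-10) = 0
Since z < 0: ∂h/∂z = 0
∂L/∂z = ∂L/∂h · ∂h/∂z = -6 × 0 = 0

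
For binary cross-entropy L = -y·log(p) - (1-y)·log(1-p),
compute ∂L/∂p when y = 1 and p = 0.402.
∂L/∂p = -2.488

∂L/∂p = -y/p + (1-y)/(1-p) = -1/0.402 + 0 = -2.488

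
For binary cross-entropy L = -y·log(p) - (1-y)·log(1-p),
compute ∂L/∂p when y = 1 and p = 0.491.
∂L/∂p = -2.037

∂L/∂p = -y/p + (1-y)/(1-p) = -1/0.491 + 0 = -2.037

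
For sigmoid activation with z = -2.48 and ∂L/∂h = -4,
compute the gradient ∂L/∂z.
∂L/∂z = -0.2852

σ(-2.48) = 0.07727
σ'(-2.48) = σ(-2.48)(1 - σ(-2.48)) = 0.07727 × 0.9227 = 0.0713
∂L/∂z = ∂L/∂h · σ'(z) = -4 × 0.0713 = -0.2852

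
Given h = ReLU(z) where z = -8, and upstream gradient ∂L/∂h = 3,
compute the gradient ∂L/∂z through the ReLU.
∂L/∂z = 0

h = ReLU(-8) = 0
Since z < 0: ∂h/∂z = 0
∂L/∂z = ∂L/∂h · ∂h/∂z = 3 × 0 = 0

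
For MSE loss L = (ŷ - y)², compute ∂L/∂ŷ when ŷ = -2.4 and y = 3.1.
∂L/∂ŷ = -11.0

∂L/∂ŷ = 2(ŷ - y) = 2(-2.4 - 3.1) = 2(-5.5) = -11.0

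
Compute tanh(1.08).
0.7932

tanh(1.08) = (e^(1.08) - e^(-1.08))/(e^(1.08) + e^(-1.08)) = 0.7932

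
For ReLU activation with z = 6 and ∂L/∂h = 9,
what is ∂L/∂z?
∂L/∂z = 9

h = ReLU(6) = 6
Since z > 0: ∂h/∂z = 1
∂L/∂z = ∂L/∂h · ∂h/∂z = 9 × 1 = 9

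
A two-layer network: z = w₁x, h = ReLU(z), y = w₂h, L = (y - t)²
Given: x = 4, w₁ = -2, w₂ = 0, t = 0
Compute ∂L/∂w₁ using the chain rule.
∂L/∂w₁ = 0

Forward pass:
z = w₁x = -2×4 = -8
h = ReLU(-8) = 0
y = w₂h = 0×0 = 0

Backward pass:
∂L/∂y = 2(y - t) = 2(0 - 0) = 0
∂y/∂h = w₂ = 0
∂h/∂z = 0 (ReLU derivative)
∂z/∂w₁ = x = 4

∂L/∂w₁ = 0 × 0 × 0 × 4 = 0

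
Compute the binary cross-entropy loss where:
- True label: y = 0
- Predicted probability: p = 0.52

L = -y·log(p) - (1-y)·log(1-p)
L = 0.734

L = -0·log(0.52) - 1·log(0.48) = -log(0.48) = 0.734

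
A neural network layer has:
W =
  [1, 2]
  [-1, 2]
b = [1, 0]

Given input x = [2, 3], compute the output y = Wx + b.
y = [9, 4]

Wx = [1×2 + 2×3, -1×2 + 2×3]
   = [8, 4]
y = Wx + b = [8 + 1, 4 + 0] = [9, 4]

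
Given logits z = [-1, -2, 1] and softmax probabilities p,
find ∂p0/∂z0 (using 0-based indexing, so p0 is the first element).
∂p0/∂z0 = 0.1012

p = softmax(z) = [0.1142, 0.04201, 0.8438]
p0 = 0.1142

∂p0/∂z0 = p0(1 - p0) = 0.1142 × (1 - 0.1142) = 0.1012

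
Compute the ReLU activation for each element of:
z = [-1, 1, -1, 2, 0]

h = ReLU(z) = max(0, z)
h = [0, 1, 0, 2, 0]

ReLU applied element-wise: max(0,-1)=0, max(0,1)=1, max(0,-1)=0, max(0,2)=2, max(0,0)=0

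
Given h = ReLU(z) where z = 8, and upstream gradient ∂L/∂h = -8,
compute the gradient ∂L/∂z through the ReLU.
∂L/∂z = -8

h = ReLU(8) = 8
Since z > 0: ∂h/∂z = 1
∂L/∂z = ∂L/∂h · ∂h/∂z = -8 × 1 = -8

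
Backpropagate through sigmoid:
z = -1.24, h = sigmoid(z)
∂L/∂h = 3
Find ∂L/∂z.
∂L/∂z = 0.5222

σ(-1.24) = 0.2244
σ'(-1.24) = σ(-1.24)(1 - σ(-1.24)) = 0.2244 × 0.7756 = 0.1741
∂L/∂z = ∂L/∂h · σ'(z) = 3 × 0.1741 = 0.5222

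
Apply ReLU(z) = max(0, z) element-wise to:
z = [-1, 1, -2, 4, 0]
h = [0, 1, 0, 4, 0]

ReLU applied element-wise: max(0,-1)=0, max(0,1)=1, max(0,-2)=0, max(0,4)=4, max(0,0)=0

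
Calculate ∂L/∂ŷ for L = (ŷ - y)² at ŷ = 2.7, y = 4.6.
∂L/∂ŷ = -3.8

∂L/∂ŷ = 2(ŷ - y) = 2(2.7 - 4.6) = 2(-1.9) = -3.8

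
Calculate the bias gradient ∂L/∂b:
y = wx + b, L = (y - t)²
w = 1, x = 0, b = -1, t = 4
∂L/∂b = -10

y = wx + b = (1)(0) + -1 = -1
∂L/∂y = 2(y - t) = 2(-1 - 4) = -10
∂y/∂b = 1
∂L/∂b = ∂L/∂y · ∂y/∂b = -10 × 1 = -10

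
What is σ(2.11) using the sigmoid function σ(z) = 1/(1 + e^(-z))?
0.8919

sigmoid(2.11) = 1/(1 + e^(-2.11)) = 1/(1 + 0.1212) = 0.8919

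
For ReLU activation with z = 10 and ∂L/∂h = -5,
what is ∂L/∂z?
∂L/∂z = -5

h = ReLU(10) = 10
Since z > 0: ∂h/∂z = 1
∂L/∂z = ∂L/∂h · ∂h/∂z = -5 × 1 = -5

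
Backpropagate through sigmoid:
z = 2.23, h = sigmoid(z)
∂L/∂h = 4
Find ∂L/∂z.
∂L/∂z = 0.3506

σ(2.23) = 0.9029
σ'(2.23) = σ(2.23)(1 - σ(2.23)) = 0.9029 × 0.09709 = 0.08766
∂L/∂z = ∂L/∂h · σ'(z) = 4 × 0.08766 = 0.3506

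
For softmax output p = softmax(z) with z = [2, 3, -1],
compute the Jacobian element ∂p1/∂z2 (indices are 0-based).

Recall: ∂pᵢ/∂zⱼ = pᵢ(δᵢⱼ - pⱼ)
∂p1/∂z2 = -0.009532

p = softmax(z) = [0.2654, 0.7214, 0.01321]
p1 = 0.7214, p2 = 0.01321

∂p1/∂z2 = -p1 × p2 = -0.7214 × 0.01321 = -0.009532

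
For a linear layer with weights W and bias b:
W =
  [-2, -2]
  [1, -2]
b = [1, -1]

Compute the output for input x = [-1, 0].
y = [3, -2]

Wx = [-2×-1 + -2×0, 1×-1 + -2×0]
   = [2, -1]
y = Wx + b = [2 + 1, -1 + -1] = [3, -2]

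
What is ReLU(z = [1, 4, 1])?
h = [1, 4, 1]

ReLU applied element-wise: max(0,1)=1, max(0,4)=4, max(0,1)=1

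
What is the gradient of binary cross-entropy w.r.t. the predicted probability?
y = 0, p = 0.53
∂L/∂p = 2.128

∂L/∂p = -y/p + (1-y)/(1-p) = 0 + 1/0.47 = 2.128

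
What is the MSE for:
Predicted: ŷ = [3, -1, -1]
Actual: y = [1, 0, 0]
MSE = 2

MSE = (1/3)((3-1)² + (-1-0)² + (-1-0)²) = (1/3)(4 + 1 + 1) = 2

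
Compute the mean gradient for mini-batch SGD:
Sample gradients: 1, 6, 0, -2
Average gradient = 1.25

Average = (1/4)(1 + 6 + 0 + -2) = 5/4 = 1.25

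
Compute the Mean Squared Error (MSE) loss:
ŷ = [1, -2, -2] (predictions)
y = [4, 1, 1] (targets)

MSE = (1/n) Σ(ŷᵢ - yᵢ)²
MSE = 9

MSE = (1/3)((1-4)² + (-2-1)² + (-2-1)²) = (1/3)(9 + 9 + 9) = 9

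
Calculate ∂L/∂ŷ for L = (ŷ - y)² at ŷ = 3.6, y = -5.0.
∂L/∂ŷ = 17.2

∂L/∂ŷ = 2(ŷ - y) = 2(3.6 - -5.0) = 2(8.6) = 17.2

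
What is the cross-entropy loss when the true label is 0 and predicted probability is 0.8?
L = 1.609

L = -0·log(0.8) - 1·log(0.2) = -log(0.2) = 1.609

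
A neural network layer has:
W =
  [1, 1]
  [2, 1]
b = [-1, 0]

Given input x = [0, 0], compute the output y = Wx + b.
y = [-1, 0]

Wx = [1×0 + 1×0, 2×0 + 1×0]
   = [0, 0]
y = Wx + b = [0 + -1, 0 + 0] = [-1, 0]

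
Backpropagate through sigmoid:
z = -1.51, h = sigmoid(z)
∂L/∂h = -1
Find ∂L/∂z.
∂L/∂z = -0.1482

σ(-1.51) = 0.1809
σ'(-1.51) = σ(-1.51)(1 - σ(-1.51)) = 0.1809 × 0.8191 = 0.1482
∂L/∂z = ∂L/∂h · σ'(z) = -1 × 0.1482 = -0.1482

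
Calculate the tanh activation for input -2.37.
-0.9827

tanh(-2.37) = (e^(-2.37) - e^(2.37))/(e^(-2.37) + e^(2.37)) = -0.9827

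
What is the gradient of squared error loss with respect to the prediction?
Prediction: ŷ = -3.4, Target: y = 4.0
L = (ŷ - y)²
∂L/∂ŷ = -14.8

∂L/∂ŷ = 2(ŷ - y) = 2(-3.4 - 4.0) = 2(-7.4) = -14.8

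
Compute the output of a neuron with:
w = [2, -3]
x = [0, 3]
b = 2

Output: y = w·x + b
y = -7

y = (2)(0) + (-3)(3) + 2 = -7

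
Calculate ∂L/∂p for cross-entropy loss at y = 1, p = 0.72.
∂L/∂p = -1.389

∂L/∂p = -y/p + (1-y)/(1-p) = -1/0.72 + 0 = -1.389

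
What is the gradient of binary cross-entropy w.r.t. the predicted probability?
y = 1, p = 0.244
∂L/∂p = -4.098

∂L/∂p = -y/p + (1-y)/(1-p) = -1/0.244 + 0 = -4.098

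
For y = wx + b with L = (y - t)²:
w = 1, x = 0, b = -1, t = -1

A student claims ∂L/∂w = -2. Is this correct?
Incorrect

y = (1)(0) + -1 = -1
∂L/∂y = 2(y - t) = 2(-1 - -1) = 0
∂y/∂w = x = 0
∂L/∂w = 0 × 0 = 0

Claimed value: -2
Incorrect: The correct gradient is 0.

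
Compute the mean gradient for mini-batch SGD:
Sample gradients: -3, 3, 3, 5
Average gradient = 2

Average = (1/4)(-3 + 3 + 3 + 5) = 8/4 = 2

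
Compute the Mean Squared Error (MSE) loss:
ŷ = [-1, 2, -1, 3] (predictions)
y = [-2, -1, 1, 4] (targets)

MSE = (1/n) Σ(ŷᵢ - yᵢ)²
MSE = 3.75

MSE = (1/4)((-1--2)² + (2--1)² + (-1-1)² + (3-4)²) = (1/4)(1 + 9 + 4 + 1) = 3.75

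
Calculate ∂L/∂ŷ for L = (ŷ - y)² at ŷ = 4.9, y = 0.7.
∂L/∂ŷ = 8.4

∂L/∂ŷ = 2(ŷ - y) = 2(4.9 - 0.7) = 2(4.2) = 8.4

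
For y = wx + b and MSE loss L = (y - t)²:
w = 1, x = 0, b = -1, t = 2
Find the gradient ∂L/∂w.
∂L/∂w = 0

y = wx + b = (1)(0) + -1 = -1
∂L/∂y = 2(y - t) = 2(-1 - 2) = -6
∂y/∂w = x = 0
∂L/∂w = ∂L/∂y · ∂y/∂w = -6 × 0 = 0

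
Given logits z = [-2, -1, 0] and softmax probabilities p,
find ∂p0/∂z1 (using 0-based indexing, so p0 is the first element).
∂p0/∂z1 = -0.02203

p = softmax(z) = [0.09003, 0.2447, 0.6652]
p0 = 0.09003, p1 = 0.2447

∂p0/∂z1 = -p0 × p1 = -0.09003 × 0.2447 = -0.02203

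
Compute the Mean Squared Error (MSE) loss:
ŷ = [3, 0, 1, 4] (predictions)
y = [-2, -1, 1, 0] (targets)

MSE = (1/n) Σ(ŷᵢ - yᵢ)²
MSE = 10.5

MSE = (1/4)((3--2)² + (0--1)² + (1-1)² + (4-0)²) = (1/4)(25 + 1 + 0 + 16) = 10.5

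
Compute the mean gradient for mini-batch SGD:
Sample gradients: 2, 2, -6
Average gradient = -0.6667

Average = (1/3)(2 + 2 + -6) = -2/3 = -0.6667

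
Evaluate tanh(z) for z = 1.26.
0.8511

tanh(1.26) = (e^(1.26) - e^(-1.26))/(e^(1.26) + e^(-1.26)) = 0.8511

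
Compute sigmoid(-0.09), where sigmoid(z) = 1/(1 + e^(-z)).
0.4775

sigmoid(-0.09) = 1/(1 + e^(0.09)) = 1/(1 + 1.094) = 0.4775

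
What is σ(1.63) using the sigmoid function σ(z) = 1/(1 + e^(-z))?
0.8362

sigmoid(1.63) = 1/(1 + e^(-1.63)) = 1/(1 + 0.1959) = 0.8362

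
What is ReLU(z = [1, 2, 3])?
h = [1, 2, 3]

ReLU applied element-wise: max(0,1)=1, max(0,2)=2, max(0,3)=3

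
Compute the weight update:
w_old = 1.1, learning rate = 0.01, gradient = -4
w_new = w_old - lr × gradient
w_new = 1.14

w_new = w - η·∂L/∂w = 1.1 - 0.01×(-4) = 1.1 - (-0.04) = 1.14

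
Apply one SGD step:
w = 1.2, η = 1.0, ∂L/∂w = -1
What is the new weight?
w_new = 2.2

w_new = w - η·∂L/∂w = 1.2 - 1.0×(-1) = 1.2 - (-1) = 2.2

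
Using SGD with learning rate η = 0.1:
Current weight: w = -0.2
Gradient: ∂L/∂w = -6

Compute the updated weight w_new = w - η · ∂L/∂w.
w_new = 0.4

w_new = w - η·∂L/∂w = -0.2 - 0.1×(-6) = -0.2 - (-0.6) = 0.4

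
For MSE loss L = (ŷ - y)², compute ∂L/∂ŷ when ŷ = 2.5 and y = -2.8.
∂L/∂ŷ = 10.6

∂L/∂ŷ = 2(ŷ - y) = 2(2.5 - -2.8) = 2(5.3) = 10.6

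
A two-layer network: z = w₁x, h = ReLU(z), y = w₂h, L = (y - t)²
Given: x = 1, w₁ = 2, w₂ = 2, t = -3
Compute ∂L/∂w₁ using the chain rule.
∂L/∂w₁ = 28

Forward pass:
z = w₁x = 2×1 = 2
h = ReLU(2) = 2
y = w₂h = 2×2 = 4

Backward pass:
∂L/∂y = 2(y - t) = 2(4 - -3) = 14
∂y/∂h = w₂ = 2
∂h/∂z = 1 (ReLU derivative)
∂z/∂w₁ = x = 1

∂L/∂w₁ = 14 × 2 × 1 × 1 = 28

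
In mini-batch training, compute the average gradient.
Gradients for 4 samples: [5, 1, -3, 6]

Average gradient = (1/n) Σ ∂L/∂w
Average gradient = 2.25

Average = (1/4)(5 + 1 + -3 + 6) = 9/4 = 2.25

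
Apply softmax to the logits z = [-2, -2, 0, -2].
p = [0.0963, 0.0963, 0.7112, 0.0963]

exp(z) = [0.1353, 0.1353, 1, 0.1353]
Sum = 1.406
p = [0.0963, 0.0963, 0.7112, 0.0963]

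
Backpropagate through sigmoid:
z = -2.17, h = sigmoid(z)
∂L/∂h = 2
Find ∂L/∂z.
∂L/∂z = 0.184

σ(-2.17) = 0.1025
σ'(-2.17) = σ(-2.17)(1 - σ(-2.17)) = 0.1025 × 0.8975 = 0.09198
∂L/∂z = ∂L/∂h · σ'(z) = 2 × 0.09198 = 0.184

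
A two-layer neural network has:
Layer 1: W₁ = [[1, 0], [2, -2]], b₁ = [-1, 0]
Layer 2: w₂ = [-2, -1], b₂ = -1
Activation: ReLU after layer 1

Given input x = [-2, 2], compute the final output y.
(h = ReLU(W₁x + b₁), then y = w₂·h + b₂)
y = -1

Layer 1 pre-activation: z₁ = [-3, -8]
After ReLU: h = [0, 0]
Layer 2 output: y = -2×0 + -1×0 + -1 = -1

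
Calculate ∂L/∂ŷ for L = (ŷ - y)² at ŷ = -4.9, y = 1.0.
∂L/∂ŷ = -11.8

∂L/∂ŷ = 2(ŷ - y) = 2(-4.9 - 1.0) = 2(-5.9) = -11.8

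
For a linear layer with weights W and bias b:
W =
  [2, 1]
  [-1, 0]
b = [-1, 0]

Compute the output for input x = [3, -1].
y = [4, -3]

Wx = [2×3 + 1×-1, -1×3 + 0×-1]
   = [5, -3]
y = Wx + b = [5 + -1, -3 + 0] = [4, -3]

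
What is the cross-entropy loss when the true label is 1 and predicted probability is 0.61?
L = 0.4943

L = -1·log(0.61) - 0·log(0.39) = -log(0.61) = 0.4943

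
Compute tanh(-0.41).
-0.3885

tanh(-0.41) = (e^(-0.41) - e^(0.41))/(e^(-0.41) + e^(0.41)) = -0.3885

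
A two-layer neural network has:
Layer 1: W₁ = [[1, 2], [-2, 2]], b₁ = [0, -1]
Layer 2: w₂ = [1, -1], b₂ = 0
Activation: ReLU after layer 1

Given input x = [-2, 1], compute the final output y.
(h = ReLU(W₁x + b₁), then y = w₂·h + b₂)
y = -5

Layer 1 pre-activation: z₁ = [0, 5]
After ReLU: h = [0, 5]
Layer 2 output: y = 1×0 + -1×5 + 0 = -5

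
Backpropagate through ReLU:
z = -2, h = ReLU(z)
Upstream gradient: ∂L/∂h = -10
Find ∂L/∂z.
∂L/∂z = 0

h = ReLU(-2) = 0
Since z < 0: ∂h/∂z = 0
∂L/∂z = ∂L/∂h · ∂h/∂z = -10 × 0 = 0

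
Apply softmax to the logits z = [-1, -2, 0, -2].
p = [0.2245, 0.0826, 0.6103, 0.0826]

exp(z) = [0.3679, 0.1353, 1, 0.1353]
Sum = 1.639
p = [0.2245, 0.0826, 0.6103, 0.0826]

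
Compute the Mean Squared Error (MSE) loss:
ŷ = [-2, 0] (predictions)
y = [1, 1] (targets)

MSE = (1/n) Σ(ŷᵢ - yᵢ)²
MSE = 5

MSE = (1/2)((-2-1)² + (0-1)²) = (1/2)(9 + 1) = 5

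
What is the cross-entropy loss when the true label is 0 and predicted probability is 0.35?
L = 0.4308

L = -0·log(0.35) - 1·log(0.65) = -log(0.65) = 0.4308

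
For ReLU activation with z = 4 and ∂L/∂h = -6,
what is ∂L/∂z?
∂L/∂z = -6

h = ReLU(4) = 4
Since z > 0: ∂h/∂z = 1
∂L/∂z = ∂L/∂h · ∂h/∂z = -6 × 1 = -6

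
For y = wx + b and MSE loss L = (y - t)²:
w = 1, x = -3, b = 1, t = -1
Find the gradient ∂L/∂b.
∂L/∂b = -2

y = wx + b = (1)(-3) + 1 = -2
∂L/∂y = 2(y - t) = 2(-2 - -1) = -2
∂y/∂b = 1
∂L/∂b = ∂L/∂y · ∂y/∂b = -2 × 1 = -2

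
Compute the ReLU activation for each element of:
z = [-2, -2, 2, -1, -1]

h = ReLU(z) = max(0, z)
h = [0, 0, 2, 0, 0]

ReLU applied element-wise: max(0,-2)=0, max(0,-2)=0, max(0,2)=2, max(0,-1)=0, max(0,-1)=0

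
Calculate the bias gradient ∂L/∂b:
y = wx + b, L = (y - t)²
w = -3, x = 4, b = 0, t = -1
∂L/∂b = -22

y = wx + b = (-3)(4) + 0 = -12
∂L/∂y = 2(y - t) = 2(-12 - -1) = -22
∂y/∂b = 1
∂L/∂b = ∂L/∂y · ∂y/∂b = -22 × 1 = -22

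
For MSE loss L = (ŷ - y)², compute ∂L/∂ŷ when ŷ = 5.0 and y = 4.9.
∂L/∂ŷ = 0.2

∂L/∂ŷ = 2(ŷ - y) = 2(5.0 - 4.9) = 2(0.1) = 0.2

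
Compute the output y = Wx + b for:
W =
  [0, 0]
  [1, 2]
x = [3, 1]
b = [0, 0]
y = [0, 5]

Wx = [0×3 + 0×1, 1×3 + 2×1]
   = [0, 5]
y = Wx + b = [0 + 0, 5 + 0] = [0, 5]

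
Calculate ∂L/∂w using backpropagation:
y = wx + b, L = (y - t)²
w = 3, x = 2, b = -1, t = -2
∂L/∂w = 28

y = wx + b = (3)(2) + -1 = 5
∂L/∂y = 2(y - t) = 2(5 - -2) = 14
∂y/∂w = x = 2
∂L/∂w = ∂L/∂y · ∂y/∂w = 14 × 2 = 28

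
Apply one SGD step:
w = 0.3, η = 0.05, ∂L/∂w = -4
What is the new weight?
w_new = 0.5

w_new = w - η·∂L/∂w = 0.3 - 0.05×(-4) = 0.3 - (-0.2) = 0.5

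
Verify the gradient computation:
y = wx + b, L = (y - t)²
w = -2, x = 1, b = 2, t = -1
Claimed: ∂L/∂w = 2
Correct

y = (-2)(1) + 2 = 0
∂L/∂y = 2(y - t) = 2(0 - -1) = 2
∂y/∂w = x = 1
∂L/∂w = 2 × 1 = 2

Claimed value: 2
Correct: The correct gradient is 2.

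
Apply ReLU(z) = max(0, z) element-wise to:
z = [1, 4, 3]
h = [1, 4, 3]

ReLU applied element-wise: max(0,1)=1, max(0,4)=4, max(0,3)=3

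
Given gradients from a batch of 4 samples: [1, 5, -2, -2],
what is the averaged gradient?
Average gradient = 0.5

Average = (1/4)(1 + 5 + -2 + -2) = 2/4 = 0.5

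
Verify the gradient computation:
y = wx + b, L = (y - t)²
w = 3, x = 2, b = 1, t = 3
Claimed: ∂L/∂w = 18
Incorrect

y = (3)(2) + 1 = 7
∂L/∂y = 2(y - t) = 2(7 - 3) = 8
∂y/∂w = x = 2
∂L/∂w = 8 × 2 = 16

Claimed value: 18
Incorrect: The correct gradient is 16.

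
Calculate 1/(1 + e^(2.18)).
0.1016

sigmoid(-2.18) = 1/(1 + e^(2.18)) = 1/(1 + 8.846) = 0.1016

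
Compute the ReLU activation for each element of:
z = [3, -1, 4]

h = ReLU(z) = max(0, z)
h = [3, 0, 4]

ReLU applied element-wise: max(0,3)=3, max(0,-1)=0, max(0,4)=4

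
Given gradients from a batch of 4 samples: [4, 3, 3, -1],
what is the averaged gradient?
Average gradient = 2.25

Average = (1/4)(4 + 3 + 3 + -1) = 9/4 = 2.25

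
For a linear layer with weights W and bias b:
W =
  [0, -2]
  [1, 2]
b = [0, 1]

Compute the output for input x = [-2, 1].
y = [-2, 1]

Wx = [0×-2 + -2×1, 1×-2 + 2×1]
   = [-2, 0]
y = Wx + b = [-2 + 0, 0 + 1] = [-2, 1]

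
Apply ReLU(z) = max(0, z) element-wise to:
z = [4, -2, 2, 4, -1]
h = [4, 0, 2, 4, 0]

ReLU applied element-wise: max(0,4)=4, max(0,-2)=0, max(0,2)=2, max(0,4)=4, max(0,-1)=0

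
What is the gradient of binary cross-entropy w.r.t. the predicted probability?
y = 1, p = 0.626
∂L/∂p = -1.597

∂L/∂p = -y/p + (1-y)/(1-p) = -1/0.626 + 0 = -1.597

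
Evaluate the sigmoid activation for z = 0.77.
0.6835

sigmoid(0.77) = 1/(1 + e^(-0.77)) = 1/(1 + 0.463) = 0.6835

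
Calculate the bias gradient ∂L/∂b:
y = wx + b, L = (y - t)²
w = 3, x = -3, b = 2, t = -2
∂L/∂b = -10

y = wx + b = (3)(-3) + 2 = -7
∂L/∂y = 2(y - t) = 2(-7 - -2) = -10
∂y/∂b = 1
∂L/∂b = ∂L/∂y · ∂y/∂b = -10 × 1 = -10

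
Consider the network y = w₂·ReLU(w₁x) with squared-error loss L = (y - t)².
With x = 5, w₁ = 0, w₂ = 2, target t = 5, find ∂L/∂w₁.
∂L/∂w₁ = 0

Forward pass:
z = w₁x = 0×5 = 0
h = ReLU(0) = 0
y = w₂h = 2×0 = 0

Backward pass:
∂L/∂y = 2(y - t) = 2(0 - 5) = -10
∂y/∂h = w₂ = 2
∂h/∂z = 0 (ReLU derivative)
∂z/∂w₁ = x = 5

∂L/∂w₁ = -10 × 2 × 0 × 5 = 0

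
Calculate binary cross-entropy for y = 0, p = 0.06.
L = 0.06188

L = -0·log(0.06) - 1·log(0.94) = -log(0.94) = 0.06188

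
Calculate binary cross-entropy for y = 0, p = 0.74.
L = 1.347

L = -0·log(0.74) - 1·log(0.26) = -log(0.26) = 1.347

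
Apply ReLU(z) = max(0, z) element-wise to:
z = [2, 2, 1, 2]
h = [2, 2, 1, 2]

ReLU applied element-wise: max(0,2)=2, max(0,2)=2, max(0,1)=1, max(0,2)=2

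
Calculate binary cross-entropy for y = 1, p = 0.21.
L = 1.561

L = -1·log(0.21) - 0·log(0.79) = -log(0.21) = 1.561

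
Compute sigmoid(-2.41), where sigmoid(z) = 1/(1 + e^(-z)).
0.08241

sigmoid(-2.41) = 1/(1 + e^(2.41)) = 1/(1 + 11.13) = 0.08241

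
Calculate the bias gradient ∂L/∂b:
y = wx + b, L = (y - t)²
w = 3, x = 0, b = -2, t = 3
∂L/∂b = -10

y = wx + b = (3)(0) + -2 = -2
∂L/∂y = 2(y - t) = 2(-2 - 3) = -10
∂y/∂b = 1
∂L/∂b = ∂L/∂y · ∂y/∂b = -10 × 1 = -10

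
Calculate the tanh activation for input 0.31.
0.3004

tanh(0.31) = (e^(0.31) - e^(-0.31))/(e^(0.31) + e^(-0.31)) = 0.3004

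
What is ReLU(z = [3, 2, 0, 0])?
h = [3, 2, 0, 0]

ReLU applied element-wise: max(0,3)=3, max(0,2)=2, max(0,0)=0, max(0,0)=0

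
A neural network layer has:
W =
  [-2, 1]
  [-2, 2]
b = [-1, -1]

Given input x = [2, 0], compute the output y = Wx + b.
y = [-5, -5]

Wx = [-2×2 + 1×0, -2×2 + 2×0]
   = [-4, -4]
y = Wx + b = [-4 + -1, -4 + -1] = [-5, -5]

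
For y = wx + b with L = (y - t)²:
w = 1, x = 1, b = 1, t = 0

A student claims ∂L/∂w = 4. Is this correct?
Correct

y = (1)(1) + 1 = 2
∂L/∂y = 2(y - t) = 2(2 - 0) = 4
∂y/∂w = x = 1
∂L/∂w = 4 × 1 = 4

Claimed value: 4
Correct: The correct gradient is 4.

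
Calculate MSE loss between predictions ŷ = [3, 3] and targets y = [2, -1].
MSE = 8.5

MSE = (1/2)((3-2)² + (3--1)²) = (1/2)(1 + 16) = 8.5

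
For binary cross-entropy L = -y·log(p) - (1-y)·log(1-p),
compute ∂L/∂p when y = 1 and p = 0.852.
∂L/∂p = -1.174

∂L/∂p = -y/p + (1-y)/(1-p) = -1/0.852 + 0 = -1.174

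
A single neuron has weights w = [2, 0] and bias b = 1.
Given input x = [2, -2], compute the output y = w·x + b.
y = 5

y = (2)(2) + (0)(-2) + 1 = 5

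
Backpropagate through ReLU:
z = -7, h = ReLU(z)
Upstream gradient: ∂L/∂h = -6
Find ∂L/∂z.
∂L/∂z = 0

h = ReLU(-7) = 0
Since z < 0: ∂h/∂z = 0
∂L/∂z = ∂L/∂h · ∂h/∂z = -6 × 0 = 0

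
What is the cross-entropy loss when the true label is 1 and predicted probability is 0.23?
L = 1.47

L = -1·log(0.23) - 0·log(0.77) = -log(0.23) = 1.47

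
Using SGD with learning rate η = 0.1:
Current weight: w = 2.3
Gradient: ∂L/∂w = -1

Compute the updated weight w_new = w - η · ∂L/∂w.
w_new = 2.4

w_new = w - η·∂L/∂w = 2.3 - 0.1×(-1) = 2.3 - (-0.1) = 2.4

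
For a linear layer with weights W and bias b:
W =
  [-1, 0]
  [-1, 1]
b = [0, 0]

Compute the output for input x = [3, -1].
y = [-3, -4]

Wx = [-1×3 + 0×-1, -1×3 + 1×-1]
   = [-3, -4]
y = Wx + b = [-3 + 0, -4 + 0] = [-3, -4]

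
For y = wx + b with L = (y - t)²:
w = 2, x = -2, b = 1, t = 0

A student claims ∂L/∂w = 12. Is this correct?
Correct

y = (2)(-2) + 1 = -3
∂L/∂y = 2(y - t) = 2(-3 - 0) = -6
∂y/∂w = x = -2
∂L/∂w = -6 × -2 = 12

Claimed value: 12
Correct: The correct gradient is 12.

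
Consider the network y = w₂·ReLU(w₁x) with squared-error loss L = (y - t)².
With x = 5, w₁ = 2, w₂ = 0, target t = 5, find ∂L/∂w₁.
∂L/∂w₁ = 0

Forward pass:
z = w₁x = 2×5 = 10
h = ReLU(10) = 10
y = w₂h = 0×10 = 0

Backward pass:
∂L/∂y = 2(y - t) = 2(0 - 5) = -10
∂y/∂h = w₂ = 0
∂h/∂z = 1 (ReLU derivative)
∂z/∂w₁ = x = 5

∂L/∂w₁ = -10 × 0 × 1 × 5 = 0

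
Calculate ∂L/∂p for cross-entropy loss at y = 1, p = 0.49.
∂L/∂p = -2.041

∂L/∂p = -y/p + (1-y)/(1-p) = -1/0.49 + 0 = -2.041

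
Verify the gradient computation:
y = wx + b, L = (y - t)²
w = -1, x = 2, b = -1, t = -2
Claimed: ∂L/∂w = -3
Incorrect

y = (-1)(2) + -1 = -3
∂L/∂y = 2(y - t) = 2(-3 - -2) = -2
∂y/∂w = x = 2
∂L/∂w = -2 × 2 = -4

Claimed value: -3
Incorrect: The correct gradient is -4.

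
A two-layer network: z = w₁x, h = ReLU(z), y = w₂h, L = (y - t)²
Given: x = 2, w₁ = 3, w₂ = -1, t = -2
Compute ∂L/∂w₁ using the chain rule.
∂L/∂w₁ = 16

Forward pass:
z = w₁x = 3×2 = 6
h = ReLU(6) = 6
y = w₂h = -1×6 = -6

Backward pass:
∂L/∂y = 2(y - t) = 2(-6 - -2) = -8
∂y/∂h = w₂ = -1
∂h/∂z = 1 (ReLU derivative)
∂z/∂w₁ = x = 2

∂L/∂w₁ = -8 × -1 × 1 × 2 = 16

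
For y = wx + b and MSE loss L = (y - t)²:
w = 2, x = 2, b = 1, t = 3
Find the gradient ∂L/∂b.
∂L/∂b = 4

y = wx + b = (2)(2) + 1 = 5
∂L/∂y = 2(y - t) = 2(5 - 3) = 4
∂y/∂b = 1
∂L/∂b = ∂L/∂y · ∂y/∂b = 4 × 1 = 4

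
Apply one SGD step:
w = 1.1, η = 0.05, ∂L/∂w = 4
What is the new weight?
w_new = 0.9

w_new = w - η·∂L/∂w = 1.1 - 0.05×(4) = 1.1 - (0.2) = 0.9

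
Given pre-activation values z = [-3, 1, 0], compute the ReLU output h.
h = [0, 1, 0]

ReLU applied element-wise: max(0,-3)=0, max(0,1)=1, max(0,0)=0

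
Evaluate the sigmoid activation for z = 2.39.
0.9161

sigmoid(2.39) = 1/(1 + e^(-2.39)) = 1/(1 + 0.09163) = 0.9161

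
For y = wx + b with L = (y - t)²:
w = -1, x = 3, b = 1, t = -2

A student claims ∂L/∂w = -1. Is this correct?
Incorrect

y = (-1)(3) + 1 = -2
∂L/∂y = 2(y - t) = 2(-2 - -2) = 0
∂y/∂w = x = 3
∂L/∂w = 0 × 3 = 0

Claimed value: -1
Incorrect: The correct gradient is 0.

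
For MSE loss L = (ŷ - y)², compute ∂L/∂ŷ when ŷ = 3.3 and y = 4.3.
∂L/∂ŷ = -2.0

∂L/∂ŷ = 2(ŷ - y) = 2(3.3 - 4.3) = 2(-1.0) = -2.0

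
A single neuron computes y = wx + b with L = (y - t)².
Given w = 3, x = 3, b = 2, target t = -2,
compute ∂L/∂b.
∂L/∂b = 26

y = wx + b = (3)(3) + 2 = 11
∂L/∂y = 2(y - t) = 2(11 - -2) = 26
∂y/∂b = 1
∂L/∂b = ∂L/∂y · ∂y/∂b = 26 × 1 = 26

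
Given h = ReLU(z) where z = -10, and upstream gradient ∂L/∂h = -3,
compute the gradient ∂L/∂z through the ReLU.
∂L/∂z = 0

h = ReLU(-10) = 0
Since z < 0: ∂h/∂z = 0
∂L/∂z = ∂L/∂h · ∂h/∂z = -3 × 0 = 0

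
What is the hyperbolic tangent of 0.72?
0.6169

tanh(0.72) = (e^(0.72) - e^(-0.72))/(e^(0.72) + e^(-0.72)) = 0.6169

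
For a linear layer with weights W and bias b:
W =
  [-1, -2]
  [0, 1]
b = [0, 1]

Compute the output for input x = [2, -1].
y = [0, 0]

Wx = [-1×2 + -2×-1, 0×2 + 1×-1]
   = [0, -1]
y = Wx + b = [0 + 0, -1 + 1] = [0, 0]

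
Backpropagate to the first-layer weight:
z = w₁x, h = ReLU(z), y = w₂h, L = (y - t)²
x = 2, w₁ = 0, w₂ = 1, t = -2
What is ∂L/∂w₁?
∂L/∂w₁ = 0

Forward pass:
z = w₁x = 0×2 = 0
h = ReLU(0) = 0
y = w₂h = 1×0 = 0

Backward pass:
∂L/∂y = 2(y - t) = 2(0 - -2) = 4
∂y/∂h = w₂ = 1
∂h/∂z = 0 (ReLU derivative)
∂z/∂w₁ = x = 2

∂L/∂w₁ = 4 × 1 × 0 × 2 = 0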